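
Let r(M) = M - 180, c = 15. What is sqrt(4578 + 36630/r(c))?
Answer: 66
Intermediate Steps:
r(M) = -180 + M
sqrt(4578 + 36630/r(c)) = sqrt(4578 + 36630/(-180 + 15)) = sqrt(4578 + 36630/(-165)) = sqrt(4578 + 36630*(-1/165)) = sqrt(4578 - 222) = sqrt(4356) = 66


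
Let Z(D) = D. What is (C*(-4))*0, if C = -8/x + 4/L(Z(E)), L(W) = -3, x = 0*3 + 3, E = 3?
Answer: 0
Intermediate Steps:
x = 3 (x = 0 + 3 = 3)
C = -4 (C = -8/3 + 4/(-3) = -8*⅓ + 4*(-⅓) = -8/3 - 4/3 = -4)
(C*(-4))*0 = -4*(-4)*0 = 16*0 = 0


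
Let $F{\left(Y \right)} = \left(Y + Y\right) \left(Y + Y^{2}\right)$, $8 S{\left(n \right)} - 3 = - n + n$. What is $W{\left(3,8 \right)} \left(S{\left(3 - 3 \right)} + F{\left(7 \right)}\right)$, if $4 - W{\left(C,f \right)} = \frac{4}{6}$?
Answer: $\frac{31375}{12} \approx 2614.6$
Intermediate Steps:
$W{\left(C,f \right)} = \frac{10}{3}$ ($W{\left(C,f \right)} = 4 - \frac{4}{6} = 4 - 4 \cdot \frac{1}{6} = 4 - \frac{2}{3} = \frac{10}{3}$)
$S{\left(n \right)} = \frac{3}{8}$ ($S{\left(n \right)} = \frac{3}{8} + \frac{- n + n}{8} = \frac{3}{8} + \frac{1}{8} \cdot 0 = \frac{3}{8} + 0 = \frac{3}{8}$)
$F{\left(Y \right)} = 2 Y \left(Y + Y^{2}\right)$
$W{\left(3,8 \right)} \left(S{\left(3 - 3 \right)} + F{\left(7 \right)}\right) = \frac{10 \left(\frac{3}{8} + 2 \cdot 7^{2} \left(1 + 7\right)\right)}{3} = \frac{10 \left(\frac{3}{8} + 2 \cdot 49 \cdot 8\right)}{3} = \frac{10 \left(\frac{3}{8} + 784\right)}{3} = \frac{10}{3} \cdot \frac{6275}{8} = \frac{31375}{12}$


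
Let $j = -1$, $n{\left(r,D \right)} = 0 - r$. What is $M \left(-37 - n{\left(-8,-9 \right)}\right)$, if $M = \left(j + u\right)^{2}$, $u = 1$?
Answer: $0$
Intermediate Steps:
$n{\left(r,D \right)} = - r$
$M = 0$ ($M = \left(-1 + 1\right)^{2} = 0^{2} = 0$)
$M \left(-37 - n{\left(-8,-9 \right)}\right) = 0 \left(-37 - \left(-1\right) \left(-8\right)\right) = 0 \left(-37 - 8\right) = 0 \left(-45\right) = 0$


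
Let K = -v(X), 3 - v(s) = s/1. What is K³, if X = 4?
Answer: 1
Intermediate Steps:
v(s) = 3 - s (v(s) = 3 - s/1 = 3 - s)
K = 1 (K = -(3 - 1*4) = -(3 - 4) = -1*(-1) = 1)
K³ = 1³ = 1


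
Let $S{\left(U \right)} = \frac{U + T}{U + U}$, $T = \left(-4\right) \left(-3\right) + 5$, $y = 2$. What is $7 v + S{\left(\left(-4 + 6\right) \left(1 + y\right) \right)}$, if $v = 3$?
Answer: $\frac{275}{12} \approx 22.917$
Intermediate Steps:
$T = 17$ ($T = 12 + 5 = 17$)
$S{\left(U \right)} = \frac{17 + U}{2 U}$ ($S{\left(U \right)} = \frac{U + 17}{U + U} = \frac{17 + U}{2 U}$)
$7 v + S{\left(\left(-4 + 6\right) \left(1 + y\right) \right)} = 7 \cdot 3 + \frac{17 + \left(-4 + 6\right) \left(1 + 2\right)}{2 \left(-4 + 6\right) \left(1 + 2\right)} = 21 + \frac{17 + 2 \cdot 3}{2 \cdot 2 \cdot 3} = 21 + \frac{17 + 6}{2 \cdot 6} = 21 + \frac{1}{2} \cdot \frac{1}{6} \cdot 23 = 21 + \frac{23}{12} = \frac{275}{12}$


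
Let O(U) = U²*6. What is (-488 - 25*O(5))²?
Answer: 17960644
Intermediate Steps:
O(U) = 6*U²
(-488 - 25*O(5))² = (-488 - 150*5²)² = (-488 - 150*25)² = (-488 - 25*150)² = (-488 - 3750)² = (-4238)² = 17960644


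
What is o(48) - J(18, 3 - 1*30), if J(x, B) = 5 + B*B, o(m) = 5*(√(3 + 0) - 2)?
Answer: -744 + 5*√3 ≈ -735.34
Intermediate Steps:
o(m) = -10 + 5*√3 (o(m) = 5*(√3 - 2) = 5*(-2 + √3) = -10 + 5*√3)
J(x, B) = 5 + B²
o(48) - J(18, 3 - 1*30) = (-10 + 5*√3) - (5 + (3 - 1*30)²) = (-10 + 5*√3) - (5 + (3 - 30)²) = (-10 + 5*√3) - (5 + (-27)²) = (-10 + 5*√3) - (5 + 729) = (-10 + 5*√3) - 1*734 = (-10 + 5*√3) - 734 = -744 + 5*√3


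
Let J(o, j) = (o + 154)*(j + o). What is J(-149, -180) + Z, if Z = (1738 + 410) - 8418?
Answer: -7915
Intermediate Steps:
J(o, j) = (154 + o)*(j + o)
Z = -6270 (Z = 2148 - 8418 = -6270)
J(-149, -180) + Z = ((-149)² + 154*(-180) + 154*(-149) - 180*(-149)) - 6270 = (22201 - 27720 - 22946 + 26820) - 6270 = -1645 - 6270 = -7915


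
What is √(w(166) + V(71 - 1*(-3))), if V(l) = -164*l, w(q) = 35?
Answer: I*√12101 ≈ 110.0*I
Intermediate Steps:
√(w(166) + V(71 - 1*(-3))) = √(35 - 164*(71 - 1*(-3))) = √(35 - 164*(71 + 3)) = √(35 - 164*74) = √(35 - 12136) = √(-12101) = I*√12101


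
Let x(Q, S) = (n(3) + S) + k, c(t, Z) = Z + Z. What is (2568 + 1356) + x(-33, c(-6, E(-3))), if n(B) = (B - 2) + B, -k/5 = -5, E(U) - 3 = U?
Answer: 3953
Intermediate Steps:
E(U) = 3 + U
k = 25 (k = -5*(-5) = 25)
n(B) = -2 + 2*B (n(B) = (-2 + B) + B = -2 + 2*B)
c(t, Z) = 2*Z
x(Q, S) = 29 + S (x(Q, S) = ((-2 + 2*3) + S) + 25 = ((-2 + 6) + S) + 25 = (4 + S) + 25 = 29 + S)
(2568 + 1356) + x(-33, c(-6, E(-3))) = (2568 + 1356) + (29 + 2*(3 - 3)) = 3924 + (29 + 2*0) = 3924 + (29 + 0) = 3924 + 29 = 3953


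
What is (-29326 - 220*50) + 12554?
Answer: -27772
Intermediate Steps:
(-29326 - 220*50) + 12554 = (-29326 - 11000) + 12554 = -40326 + 12554 = -27772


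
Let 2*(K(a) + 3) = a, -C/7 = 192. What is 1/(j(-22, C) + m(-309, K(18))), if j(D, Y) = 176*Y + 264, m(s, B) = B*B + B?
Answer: -1/236238 ≈ -4.2330e-6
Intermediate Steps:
C = -1344 (C = -7*192 = -1344)
K(a) = -3 + a/2
m(s, B) = B + B² (m(s, B) = B² + B = B + B²)
j(D, Y) = 264 + 176*Y
1/(j(-22, C) + m(-309, K(18))) = 1/((264 + 176*(-1344)) + (-3 + (½)*18)*(1 + (-3 + (½)*18))) = 1/((264 - 236544) + (-3 + 9)*(1 + (-3 + 9))) = 1/(-236280 + 6*(1 + 6)) = 1/(-236280 + 6*7) = 1/(-236280 + 42) = 1/(-236238) = -1/236238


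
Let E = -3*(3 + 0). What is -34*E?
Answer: 306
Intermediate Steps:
E = -9 (E = -3*3 = -9)
-34*E = -34*(-9) = 306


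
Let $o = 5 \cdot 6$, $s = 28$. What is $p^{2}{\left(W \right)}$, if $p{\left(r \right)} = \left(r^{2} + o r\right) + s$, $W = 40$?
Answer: $7997584$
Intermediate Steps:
$o = 30$
$p{\left(r \right)} = 28 + r^{2} + 30 r$ ($p{\left(r \right)} = \left(r^{2} + 30 r\right) + 28 = 28 + r^{2} + 30 r$)
$p^{2}{\left(W \right)} = \left(28 + 40^{2} + 30 \cdot 40\right)^{2} = \left(28 + 1600 + 1200\right)^{2} = 2828^{2} = 7997584$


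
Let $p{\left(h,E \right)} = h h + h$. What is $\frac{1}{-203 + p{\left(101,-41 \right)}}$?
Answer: $\frac{1}{10099} \approx 9.902 \cdot 10^{-5}$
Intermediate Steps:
$p{\left(h,E \right)} = h + h^{2}$ ($p{\left(h,E \right)} = h^{2} + h = h + h^{2}$)
$\frac{1}{-203 + p{\left(101,-41 \right)}} = \frac{1}{-203 + 101 \left(1 + 101\right)} = \frac{1}{-203 + 101 \cdot 102} = \frac{1}{-203 + 10302} = \frac{1}{10099}$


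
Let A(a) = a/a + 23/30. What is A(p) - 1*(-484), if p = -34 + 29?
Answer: 14573/30 ≈ 485.77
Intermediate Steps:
p = -5
A(a) = 53/30 (A(a) = 1 + 23*(1/30) = 1 + 23/30 = 53/30)
A(p) - 1*(-484) = 53/30 - 1*(-484) = 53/30 + 484 = 14573/30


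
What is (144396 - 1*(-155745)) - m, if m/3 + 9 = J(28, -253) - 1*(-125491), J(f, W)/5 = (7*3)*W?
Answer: 3390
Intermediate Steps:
J(f, W) = 105*W (J(f, W) = 5*((7*3)*W) = 5*(21*W) = 105*W)
m = 296751 (m = -27 + 3*(105*(-253) - 1*(-125491)) = -27 + 3*(-26565 + 125491) = -27 + 3*98926 = -27 + 296778 = 296751)
(144396 - 1*(-155745)) - m = (144396 - 1*(-155745)) - 1*296751 = (144396 + 155745) - 296751 = 300141 - 296751 = 3390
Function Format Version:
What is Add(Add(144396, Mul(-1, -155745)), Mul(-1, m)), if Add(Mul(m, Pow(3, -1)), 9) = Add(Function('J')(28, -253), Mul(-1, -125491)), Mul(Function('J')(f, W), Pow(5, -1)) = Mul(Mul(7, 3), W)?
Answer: 3390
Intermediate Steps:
Function('J')(f, W) = Mul(105, W) (Function('J')(f, W) = Mul(5, Mul(Mul(7, 3), W)) = Mul(5, Mul(21, W)) = Mul(105, W))
m = 296751 (m = Add(-27, Mul(3, Add(Mul(105, -253), Mul(-1, -125491)))) = Add(-27, Mul(3, Add(-26565, 125491))) = Add(-27, Mul(3, 98926)) = Add(-27, 296778) = 296751)
Add(Add(144396, Mul(-1, -155745)), Mul(-1, m)) = Add(Add(144396, Mul(-1, -155745)), Mul(-1, 296751)) = Add(Add(144396, 155745), -296751) = Add(300141, -296751) = 3390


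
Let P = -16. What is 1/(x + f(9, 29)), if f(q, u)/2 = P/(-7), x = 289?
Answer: 7/2055 ≈ 0.0034063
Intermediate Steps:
f(q, u) = 32/7 (f(q, u) = 2*(-16/(-7)) = 2*(-16*(-⅐)) = 2*(16/7) = 32/7)
1/(x + f(9, 29)) = 1/(289 + 32/7) = 1/(2055/7) = 7/2055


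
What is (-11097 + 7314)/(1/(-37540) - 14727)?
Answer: 142013820/552851581 ≈ 0.25688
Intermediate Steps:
(-11097 + 7314)/(1/(-37540) - 14727) = -3783/(-1/37540 - 14727) = -3783/(-552851581/37540) = -3783*(-37540/552851581) = 142013820/552851581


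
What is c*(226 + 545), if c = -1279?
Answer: -986109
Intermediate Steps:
c*(226 + 545) = -1279*(226 + 545) = -1279*771 = -986109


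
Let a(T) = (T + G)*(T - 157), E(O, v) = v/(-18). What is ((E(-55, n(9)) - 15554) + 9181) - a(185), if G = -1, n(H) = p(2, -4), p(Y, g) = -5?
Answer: -207445/18 ≈ -11525.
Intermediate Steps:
n(H) = -5
E(O, v) = -v/18 (E(O, v) = v*(-1/18) = -v/18)
a(T) = (-1 + T)*(-157 + T) (a(T) = (T - 1)*(T - 157) = (-1 + T)*(-157 + T))
((E(-55, n(9)) - 15554) + 9181) - a(185) = ((-1/18*(-5) - 15554) + 9181) - (157 + 185² - 158*185) = ((5/18 - 15554) + 9181) - (157 + 34225 - 29230) = (-279967/18 + 9181) - 1*5152 = -114709/18 - 5152 = -207445/18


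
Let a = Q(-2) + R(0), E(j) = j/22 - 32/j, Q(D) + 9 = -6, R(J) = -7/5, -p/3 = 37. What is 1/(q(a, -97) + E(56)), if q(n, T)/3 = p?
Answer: -77/25489 ≈ -0.0030209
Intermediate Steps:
p = -111 (p = -3*37 = -111)
R(J) = -7/5 (R(J) = -7*⅕ = -7/5)
Q(D) = -15 (Q(D) = -9 - 6 = -15)
E(j) = -32/j + j/22 (E(j) = j*(1/22) - 32/j = j/22 - 32/j = -32/j + j/22)
a = -82/5 (a = -15 - 7/5 = -82/5 ≈ -16.400)
q(n, T) = -333 (q(n, T) = 3*(-111) = -333)
1/(q(a, -97) + E(56)) = 1/(-333 + (-32/56 + (1/22)*56)) = 1/(-333 + (-32*1/56 + 28/11)) = 1/(-333 + (-4/7 + 28/11)) = 1/(-333 + 152/77) = 1/(-25489/77) = -77/25489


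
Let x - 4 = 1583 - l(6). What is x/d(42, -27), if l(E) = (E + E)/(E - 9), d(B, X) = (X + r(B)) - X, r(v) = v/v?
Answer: 1591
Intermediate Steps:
r(v) = 1
d(B, X) = 1 (d(B, X) = (X + 1) - X = (1 + X) - X = 1)
l(E) = 2*E/(-9 + E) (l(E) = (2*E)/(-9 + E) = 2*E/(-9 + E))
x = 1591 (x = 4 + (1583 - 2*6/(-9 + 6)) = 4 + (1583 - 2*6/(-3)) = 4 + (1583 - 2*6*(-1)/3) = 4 + (1583 - 1*(-4)) = 4 + (1583 + 4) = 4 + 1587 = 1591)
x/d(42, -27) = 1591/1 = 1591*1 = 1591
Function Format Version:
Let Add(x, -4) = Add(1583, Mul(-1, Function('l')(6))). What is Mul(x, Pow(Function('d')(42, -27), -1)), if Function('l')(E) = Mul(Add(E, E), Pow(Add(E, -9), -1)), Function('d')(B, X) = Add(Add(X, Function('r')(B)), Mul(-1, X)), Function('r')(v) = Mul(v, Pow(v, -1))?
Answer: 1591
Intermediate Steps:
Function('r')(v) = 1
Function('d')(B, X) = 1 (Function('d')(B, X) = Add(Add(X, 1), Mul(-1, X)) = Add(Add(1, X), Mul(-1, X)) = 1)
Function('l')(E) = Mul(2, E, Pow(Add(-9, E), -1)) (Function('l')(E) = Mul(Mul(2, E), Pow(Add(-9, E), -1)) = Mul(2, E, Pow(Add(-9, E), -1)))
x = 1591 (x = Add(4, Add(1583, Mul(-1, Mul(2, 6, Pow(Add(-9, 6), -1))))) = Add(4, Add(1583, Mul(-1, Mul(2, 6, Pow(-3, -1))))) = Add(4, Add(1583, Mul(-1, Mul(2, 6, Rational(-1, 3))))) = Add(4, Add(1583, Mul(-1, -4))) = Add(4, Add(1583, 4)) = Add(4, 1587) = 1591)
Mul(x, Pow(Function('d')(42, -27), -1)) = Mul(1591, Pow(1, -1)) = Mul(1591, 1) = 1591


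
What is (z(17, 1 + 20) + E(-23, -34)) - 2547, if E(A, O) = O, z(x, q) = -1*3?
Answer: -2584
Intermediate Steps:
z(x, q) = -3
(z(17, 1 + 20) + E(-23, -34)) - 2547 = (-3 - 34) - 2547 = -37 - 2547 = -2584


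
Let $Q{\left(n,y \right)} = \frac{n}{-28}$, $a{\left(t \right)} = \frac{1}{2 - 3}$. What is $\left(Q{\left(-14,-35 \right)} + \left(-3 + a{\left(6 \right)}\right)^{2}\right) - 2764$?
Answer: $- \frac{5495}{2} \approx -2747.5$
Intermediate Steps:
$a{\left(t \right)} = -1$ ($a{\left(t \right)} = \frac{1}{-1} = -1$)
$Q{\left(n,y \right)} = - \frac{n}{28}$ ($Q{\left(n,y \right)} = n \left(- \frac{1}{28}\right) = - \frac{n}{28}$)
$\left(Q{\left(-14,-35 \right)} + \left(-3 + a{\left(6 \right)}\right)^{2}\right) - 2764 = \left(\left(- \frac{1}{28}\right) \left(-14\right) + \left(-3 - 1\right)^{2}\right) - 2764 = \left(\frac{1}{2} + \left(-4\right)^{2}\right) - 2764 = \left(\frac{1}{2} + 16\right) - 2764 = \frac{33}{2} - 2764 = - \frac{5495}{2}$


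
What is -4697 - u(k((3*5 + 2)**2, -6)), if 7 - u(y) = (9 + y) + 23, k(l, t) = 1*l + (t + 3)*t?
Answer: -4365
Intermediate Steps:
k(l, t) = l + t*(3 + t) (k(l, t) = l + (3 + t)*t = l + t*(3 + t))
u(y) = -25 - y (u(y) = 7 - ((9 + y) + 23) = 7 - (32 + y) = 7 + (-32 - y) = -25 - y)
-4697 - u(k((3*5 + 2)**2, -6)) = -4697 - (-25 - ((3*5 + 2)**2 + (-6)**2 + 3*(-6))) = -4697 - (-25 - ((15 + 2)**2 + 36 - 18)) = -4697 - (-25 - (17**2 + 36 - 18)) = -4697 - (-25 - (289 + 36 - 18)) = -4697 - (-25 - 1*307) = -4697 - (-25 - 307) = -4697 - 1*(-332) = -4697 + 332 = -4365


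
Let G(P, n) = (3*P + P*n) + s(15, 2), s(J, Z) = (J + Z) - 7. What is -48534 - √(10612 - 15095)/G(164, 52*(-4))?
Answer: -48534 + I*√4483/33610 ≈ -48534.0 + 0.0019921*I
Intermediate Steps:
s(J, Z) = -7 + J + Z
G(P, n) = 10 + 3*P + P*n (G(P, n) = (3*P + P*n) + (-7 + 15 + 2) = (3*P + P*n) + 10 = 10 + 3*P + P*n)
-48534 - √(10612 - 15095)/G(164, 52*(-4)) = -48534 - √(10612 - 15095)/(10 + 3*164 + 164*(52*(-4))) = -48534 - √(-4483)/(10 + 492 + 164*(-208)) = -48534 - I*√4483/(10 + 492 - 34112) = -48534 - I*√4483/(-33610) = -48534 - I*√4483*(-1)/33610 = -48534 - (-1)*I*√4483/33610 = -48534 + I*√4483/33610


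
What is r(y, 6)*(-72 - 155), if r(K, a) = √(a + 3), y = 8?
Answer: -681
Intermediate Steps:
r(K, a) = √(3 + a)
r(y, 6)*(-72 - 155) = √(3 + 6)*(-72 - 155) = √9*(-227) = 3*(-227) = -681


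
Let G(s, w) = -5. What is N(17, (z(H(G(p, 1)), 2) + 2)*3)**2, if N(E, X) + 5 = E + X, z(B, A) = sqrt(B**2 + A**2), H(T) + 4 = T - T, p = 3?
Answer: 504 + 216*sqrt(5) ≈ 986.99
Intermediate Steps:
H(T) = -4 (H(T) = -4 + (T - T) = -4 + 0 = -4)
z(B, A) = sqrt(A**2 + B**2)
N(E, X) = -5 + E + X (N(E, X) = -5 + (E + X) = -5 + E + X)
N(17, (z(H(G(p, 1)), 2) + 2)*3)**2 = (-5 + 17 + (sqrt(2**2 + (-4)**2) + 2)*3)**2 = (-5 + 17 + (sqrt(4 + 16) + 2)*3)**2 = (-5 + 17 + (sqrt(20) + 2)*3)**2 = (-5 + 17 + (2*sqrt(5) + 2)*3)**2 = (-5 + 17 + (2 + 2*sqrt(5))*3)**2 = (-5 + 17 + (6 + 6*sqrt(5)))**2 = (18 + 6*sqrt(5))**2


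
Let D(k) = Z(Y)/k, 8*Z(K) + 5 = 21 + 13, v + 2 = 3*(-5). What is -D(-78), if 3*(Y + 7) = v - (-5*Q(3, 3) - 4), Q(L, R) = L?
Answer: 29/624 ≈ 0.046474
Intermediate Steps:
v = -17 (v = -2 + 3*(-5) = -2 - 15 = -17)
Y = -19/3 (Y = -7 + (-17 - (-5*3 - 4))/3 = -7 + (-17 - (-15 - 4))/3 = -7 + (-17 - 1*(-19))/3 = -7 + (-17 + 19)/3 = -7 + (1/3)*2 = -7 + 2/3 = -19/3 ≈ -6.3333)
Z(K) = 29/8 (Z(K) = -5/8 + (21 + 13)/8 = -5/8 + (1/8)*34 = -5/8 + 17/4 = 29/8)
D(k) = 29/(8*k)
-D(-78) = -29/(8*(-78)) = -29*(-1)/(8*78) = -1*(-29/624) = 29/624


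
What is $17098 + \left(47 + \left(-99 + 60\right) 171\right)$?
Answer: $10476$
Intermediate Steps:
$17098 + \left(47 + \left(-99 + 60\right) 171\right) = 17098 + \left(47 - 6669\right) = 17098 - 6622 = 10476$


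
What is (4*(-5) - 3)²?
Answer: 529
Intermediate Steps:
(4*(-5) - 3)² = (-20 - 3)² = (-23)² = 529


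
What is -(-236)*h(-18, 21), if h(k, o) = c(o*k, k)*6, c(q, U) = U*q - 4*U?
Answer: 9736416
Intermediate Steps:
c(q, U) = -4*U + U*q
h(k, o) = 6*k*(-4 + k*o) (h(k, o) = (k*(-4 + o*k))*6 = (k*(-4 + k*o))*6 = 6*k*(-4 + k*o))
-(-236)*h(-18, 21) = -(-236)*6*(-18)*(-4 - 18*21) = -(-236)*6*(-18)*(-4 - 378) = -(-236)*6*(-18)*(-382) = -(-236)*41256 = -59*(-165024) = 9736416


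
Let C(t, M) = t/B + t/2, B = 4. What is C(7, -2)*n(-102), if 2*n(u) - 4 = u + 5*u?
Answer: -1596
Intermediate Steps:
C(t, M) = 3*t/4 (C(t, M) = t/4 + t/2 = 3*t/4)
n(u) = 2 + 3*u (n(u) = 2 + (u + 5*u)/2 = 2 + (6*u)/2 = 2 + 3*u)
C(7, -2)*n(-102) = ((¾)*7)*(2 + 3*(-102)) = 21*(2 - 306)/4 = (21/4)*(-304) = -1596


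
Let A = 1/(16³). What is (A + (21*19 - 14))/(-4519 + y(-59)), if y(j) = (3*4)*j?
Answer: -1576961/21409792 ≈ -0.073656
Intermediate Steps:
y(j) = 12*j
A = 1/4096 ≈ 0.00024414
(A + (21*19 - 14))/(-4519 + y(-59)) = (1/4096 + (21*19 - 14))/(-4519 + 12*(-59)) = (1/4096 + (399 - 14))/(-4519 - 708) = (1/4096 + 385)/(-5227) = (1576961/4096)*(-1/5227) = -1576961/21409792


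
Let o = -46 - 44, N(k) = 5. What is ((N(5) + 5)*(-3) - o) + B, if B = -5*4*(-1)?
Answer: 80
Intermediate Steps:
o = -90
B = 20 (B = -20*(-1) = 20)
((N(5) + 5)*(-3) - o) + B = ((5 + 5)*(-3) - 1*(-90)) + 20 = (10*(-3) + 90) + 20 = (-30 + 90) + 20 = 60 + 20 = 80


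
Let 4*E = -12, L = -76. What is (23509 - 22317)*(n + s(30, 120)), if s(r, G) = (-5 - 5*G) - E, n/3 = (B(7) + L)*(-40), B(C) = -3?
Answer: 10582576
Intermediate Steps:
E = -3 (E = (¼)*(-12) = -3)
n = 9480 (n = 3*((-3 - 76)*(-40)) = 3*(-79*(-40)) = 3*3160 = 9480)
s(r, G) = -2 - 5*G (s(r, G) = (-5 - 5*G) - 1*(-3) = (-5 - 5*G) + 3 = -2 - 5*G)
(23509 - 22317)*(n + s(30, 120)) = (23509 - 22317)*(9480 + (-2 - 5*120)) = 1192*(9480 + (-2 - 600)) = 1192*(9480 - 602) = 1192*8878 = 10582576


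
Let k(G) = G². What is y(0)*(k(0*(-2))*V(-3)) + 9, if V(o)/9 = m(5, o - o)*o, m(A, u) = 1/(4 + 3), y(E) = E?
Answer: 9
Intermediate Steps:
m(A, u) = ⅐ (m(A, u) = 1/7 = ⅐)
V(o) = 9*o/7 (V(o) = 9*(o/7) = 9*o/7)
y(0)*(k(0*(-2))*V(-3)) + 9 = 0*((0*(-2))²*((9/7)*(-3))) + 9 = 0*(0²*(-27/7)) + 9 = 0*(0*(-27/7)) + 9 = 0*0 + 9 = 0 + 9 = 9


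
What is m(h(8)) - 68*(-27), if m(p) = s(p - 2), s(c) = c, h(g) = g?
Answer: 1842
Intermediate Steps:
m(p) = -2 + p (m(p) = p - 2 = -2 + p)
m(h(8)) - 68*(-27) = (-2 + 8) - 68*(-27) = 6 - 1*(-1836) = 6 + 1836 = 1842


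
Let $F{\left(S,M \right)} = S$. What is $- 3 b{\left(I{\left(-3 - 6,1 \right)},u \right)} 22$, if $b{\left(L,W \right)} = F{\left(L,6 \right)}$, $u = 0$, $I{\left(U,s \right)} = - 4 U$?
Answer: $-2376$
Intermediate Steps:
$b{\left(L,W \right)} = L$
$- 3 b{\left(I{\left(-3 - 6,1 \right)},u \right)} 22 = - 3 \left(- 4 \left(-3 - 6\right)\right) 22 = - 3 \left(\left(-4\right) \left(-9\right)\right) 22 = \left(-3\right) 36 \cdot 22 = \left(-108\right) 22 = -2376$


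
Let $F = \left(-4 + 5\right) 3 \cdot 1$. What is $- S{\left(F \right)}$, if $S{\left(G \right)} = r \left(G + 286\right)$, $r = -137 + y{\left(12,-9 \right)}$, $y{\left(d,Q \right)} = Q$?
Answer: $42194$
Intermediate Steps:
$F = 3$ ($F = 1 \cdot 3 = 3$)
$r = -146$ ($r = -137 - 9 = -146$)
$S{\left(G \right)} = -41756 - 146 G$ ($S{\left(G \right)} = - 146 \left(G + 286\right) = - 146 \left(286 + G\right) = -41756 - 146 G$)
$- S{\left(F \right)} = - (-41756 - 438) = \left(-1\right) \left(-42194\right) = 42194$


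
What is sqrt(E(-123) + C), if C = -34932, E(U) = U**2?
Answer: I*sqrt(19803) ≈ 140.72*I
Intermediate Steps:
sqrt(E(-123) + C) = sqrt((-123)**2 - 34932) = sqrt(15129 - 34932) = sqrt(-19803) = I*sqrt(19803)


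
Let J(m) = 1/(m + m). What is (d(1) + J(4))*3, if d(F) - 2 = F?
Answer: 75/8 ≈ 9.3750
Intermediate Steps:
d(F) = 2 + F
J(m) = 1/(2*m)
(d(1) + J(4))*3 = ((2 + 1) + (½)/4)*3 = (3 + (½)*(¼))*3 = (3 + ⅛)*3 = (25/8)*3 = 75/8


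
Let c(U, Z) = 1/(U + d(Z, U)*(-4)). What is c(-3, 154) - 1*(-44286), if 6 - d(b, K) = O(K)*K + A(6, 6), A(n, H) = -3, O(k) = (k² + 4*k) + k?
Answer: 1461439/33 ≈ 44286.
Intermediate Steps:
O(k) = k² + 5*k
d(b, K) = 9 - K²*(5 + K) (d(b, K) = 6 - ((K*(5 + K))*K - 3) = 6 - (K²*(5 + K) - 3) = 6 - (-3 + K²*(5 + K)) = 6 + (3 - K²*(5 + K)) = 9 - K²*(5 + K))
c(U, Z) = 1/(-36 + U + 4*U²*(5 + U)) (c(U, Z) = 1/(U + (9 - U²*(5 + U))*(-4)) = 1/(U + (-36 + 4*U²*(5 + U))) = 1/(-36 + U + 4*U²*(5 + U)))
c(-3, 154) - 1*(-44286) = 1/(-36 - 3 + 4*(-3)²*(5 - 3)) - 1*(-44286) = 1/(-36 - 3 + 4*9*2) + 44286 = 1/(-36 - 3 + 72) + 44286 = 1/33 + 44286 = 1461439/33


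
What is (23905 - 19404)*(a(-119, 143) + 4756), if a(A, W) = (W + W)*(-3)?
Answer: 17544898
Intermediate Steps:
a(A, W) = -6*W (a(A, W) = (2*W)*(-3) = -6*W)
(23905 - 19404)*(a(-119, 143) + 4756) = (23905 - 19404)*(-6*143 + 4756) = 4501*(-858 + 4756) = 4501*3898 = 17544898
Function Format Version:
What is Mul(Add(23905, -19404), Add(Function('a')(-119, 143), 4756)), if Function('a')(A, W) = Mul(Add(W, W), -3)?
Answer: 17544898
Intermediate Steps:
Function('a')(A, W) = Mul(-6, W) (Function('a')(A, W) = Mul(Mul(2, W), -3) = Mul(-6, W))
Mul(Add(23905, -19404), Add(Function('a')(-119, 143), 4756)) = Mul(Add(23905, -19404), Add(Mul(-6, 143), 4756)) = Mul(4501, Add(-858, 4756)) = Mul(4501, 3898) = 17544898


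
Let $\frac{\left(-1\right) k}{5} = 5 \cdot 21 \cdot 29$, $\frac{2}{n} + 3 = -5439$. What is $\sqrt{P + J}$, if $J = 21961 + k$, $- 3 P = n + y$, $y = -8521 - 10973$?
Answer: $\frac{\sqrt{97982432701}}{2721} \approx 115.04$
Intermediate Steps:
$n = - \frac{1}{2721}$ ($n = \frac{2}{-3 - 5439} = \frac{2}{-5442} = 2 \left(- \frac{1}{5442}\right) = - \frac{1}{2721} \approx -0.00036751$)
$y = -19494$
$P = \frac{53043175}{8163}$ ($P = - \frac{- \frac{1}{2721} - 19494}{3} = \left(- \frac{1}{3}\right) \left(- \frac{53043175}{2721}\right) = \frac{53043175}{8163} \approx 6498.0$)
$k = -15225$ ($k = - 5 \cdot 5 \cdot 21 \cdot 29 = - 5 \cdot 105 \cdot 29 = \left(-5\right) 3045 = -15225$)
$J = 6736$ ($J = 21961 - 15225 = 6736$)
$\sqrt{P + J} = \sqrt{\frac{53043175}{8163} + 6736} = \sqrt{\frac{108029143}{8163}} = \frac{\sqrt{97982432701}}{2721}$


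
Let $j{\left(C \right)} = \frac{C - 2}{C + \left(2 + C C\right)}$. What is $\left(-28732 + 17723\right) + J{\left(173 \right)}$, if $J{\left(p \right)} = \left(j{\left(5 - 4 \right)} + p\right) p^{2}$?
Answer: $\frac{20636903}{4} \approx 5.1592 \cdot 10^{6}$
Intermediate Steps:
$j{\left(C \right)} = \frac{-2 + C}{2 + C + C^{2}}$ ($j{\left(C \right)} = \frac{-2 + C}{C + \left(2 + C^{2}\right)} = \frac{-2 + C}{2 + C + C^{2}}$)
$J{\left(p \right)} = p^{2} \left(- \frac{1}{4} + p\right)$ ($J{\left(p \right)} = \left(\frac{-2 + \left(5 - 4\right)}{2 + \left(5 - 4\right) + \left(5 - 4\right)^{2}} + p\right) p^{2} = \left(\frac{-2 + 1}{2 + 1 + 1^{2}} + p\right) p^{2} = \left(\frac{1}{2 + 1 + 1} \left(-1\right) + p\right) p^{2} = \left(\frac{1}{4} \left(-1\right) + p\right) p^{2} = \left(- \frac{1}{4} + p\right) p^{2} = p^{2} \left(- \frac{1}{4} + p\right)$)
$\left(-28732 + 17723\right) + J{\left(173 \right)} = \left(-28732 + 17723\right) + 173^{2} \left(- \frac{1}{4} + 173\right) = -11009 + 29929 \cdot \frac{691}{4} = -11009 + \frac{20680939}{4} = \frac{20636903}{4}$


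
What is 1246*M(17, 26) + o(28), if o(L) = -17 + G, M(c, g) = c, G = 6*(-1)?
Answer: 21159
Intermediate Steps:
G = -6
o(L) = -23 (o(L) = -17 - 6 = -23)
1246*M(17, 26) + o(28) = 1246*17 - 23 = 21182 - 23 = 21159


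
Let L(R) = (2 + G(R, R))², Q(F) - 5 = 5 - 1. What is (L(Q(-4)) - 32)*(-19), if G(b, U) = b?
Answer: -1691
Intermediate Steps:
Q(F) = 9 (Q(F) = 5 + (5 - 1) = 5 + 4 = 9)
L(R) = (2 + R)²
(L(Q(-4)) - 32)*(-19) = ((2 + 9)² - 32)*(-19) = (11² - 32)*(-19) = (121 - 32)*(-19) = 89*(-19) = -1691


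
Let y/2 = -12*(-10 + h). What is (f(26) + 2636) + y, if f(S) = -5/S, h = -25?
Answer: 90371/26 ≈ 3475.8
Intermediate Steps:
y = 840 (y = 2*(-12*(-10 - 25)) = 2*(-12*(-35)) = 2*420 = 840)
(f(26) + 2636) + y = (-5/26 + 2636) + 840 = 68531/26 + 840 = 90371/26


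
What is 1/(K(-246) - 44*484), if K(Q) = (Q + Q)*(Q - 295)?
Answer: 1/244876 ≈ 4.0837e-6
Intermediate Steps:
K(Q) = 2*Q*(-295 + Q) (K(Q) = (2*Q)*(-295 + Q) = 2*Q*(-295 + Q))
1/(K(-246) - 44*484) = 1/(2*(-246)*(-295 - 246) - 44*484) = 1/(2*(-246)*(-541) - 21296) = 1/(266172 - 21296) = 1/244876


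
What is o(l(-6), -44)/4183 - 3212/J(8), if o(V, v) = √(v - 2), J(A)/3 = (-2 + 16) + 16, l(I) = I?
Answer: -1606/45 + I*√46/4183 ≈ -35.689 + 0.0016214*I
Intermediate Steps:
J(A) = 90 (J(A) = 3*((-2 + 16) + 16) = 3*(14 + 16) = 3*30 = 90)
o(V, v) = √(-2 + v)
o(l(-6), -44)/4183 - 3212/J(8) = √(-2 - 44)/4183 - 3212/90 = √(-46)*(1/4183) - 3212*1/90 = (I*√46)*(1/4183) - 1606/45 = I*√46/4183 - 1606/45 = -1606/45 + I*√46/4183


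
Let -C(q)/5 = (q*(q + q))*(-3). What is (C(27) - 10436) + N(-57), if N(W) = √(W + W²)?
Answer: 11434 + 2*√798 ≈ 11491.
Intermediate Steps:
C(q) = 30*q² (C(q) = -5*q*(q + q)*(-3) = -5*q*(2*q)*(-3) = -5*2*q²*(-3) = -(-30)*q² = 30*q²)
(C(27) - 10436) + N(-57) = (30*27² - 10436) + √(-57*(1 - 57)) = (30*729 - 10436) + √(-57*(-56)) = (21870 - 10436) + √3192 = 11434 + 2*√798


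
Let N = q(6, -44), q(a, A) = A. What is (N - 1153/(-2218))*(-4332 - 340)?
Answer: 225281504/1109 ≈ 2.0314e+5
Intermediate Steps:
N = -44
(N - 1153/(-2218))*(-4332 - 340) = (-44 - 1153/(-2218))*(-4332 - 340) = (-44 - 1153*(-1/2218))*(-4672) = (-44 + 1153/2218)*(-4672) = -96439/2218*(-4672) = 225281504/1109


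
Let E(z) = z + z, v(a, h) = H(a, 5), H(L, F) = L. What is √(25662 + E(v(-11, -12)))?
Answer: 2*√6410 ≈ 160.13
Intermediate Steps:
v(a, h) = a
E(z) = 2*z
√(25662 + E(v(-11, -12))) = √(25662 + 2*(-11)) = √(25662 - 22) = √25640 = 2*√6410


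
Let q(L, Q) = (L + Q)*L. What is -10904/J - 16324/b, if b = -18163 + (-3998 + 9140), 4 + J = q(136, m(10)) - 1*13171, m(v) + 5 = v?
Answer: -44020660/78139021 ≈ -0.56336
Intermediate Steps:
m(v) = -5 + v
q(L, Q) = L*(L + Q)
J = 6001 (J = -4 + (136*(136 + (-5 + 10)) - 1*13171) = -4 + (136*(136 + 5) - 13171) = -4 + (136*141 - 13171) = -4 + (19176 - 13171) = -4 + 6005 = 6001)
b = -13021 (b = -18163 + 5142 = -13021)
-10904/J - 16324/b = -10904/6001 - 16324/(-13021) = -10904*1/6001 - 16324*(-1/13021) = -10904/6001 + 16324/13021 = -44020660/78139021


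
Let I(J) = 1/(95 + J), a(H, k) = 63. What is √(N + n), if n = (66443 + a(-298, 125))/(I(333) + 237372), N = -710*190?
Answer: 2*I*√348094836289179133711/101595217 ≈ 367.29*I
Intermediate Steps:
N = -134900
n = 28464568/101595217 (n = (66443 + 63)/(1/(95 + 333) + 237372) = 66506/(1/428 + 237372) = 66506/(101595217/428) = 66506*(428/101595217) = 28464568/101595217 ≈ 0.28018)
√(N + n) = √(-134900 + 28464568/101595217) = √(-13705166308732/101595217) = 2*I*√348094836289179133711/101595217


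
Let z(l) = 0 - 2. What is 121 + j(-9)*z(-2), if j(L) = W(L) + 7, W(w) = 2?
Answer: 103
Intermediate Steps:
z(l) = -2
j(L) = 9 (j(L) = 2 + 7 = 9)
121 + j(-9)*z(-2) = 121 + 9*(-2) = 121 - 18 = 103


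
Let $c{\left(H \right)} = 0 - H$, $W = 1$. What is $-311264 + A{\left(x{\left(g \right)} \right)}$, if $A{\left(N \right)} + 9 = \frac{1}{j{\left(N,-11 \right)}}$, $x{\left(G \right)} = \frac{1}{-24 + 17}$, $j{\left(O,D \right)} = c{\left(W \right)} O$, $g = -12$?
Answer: $-311266$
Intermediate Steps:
$c{\left(H \right)} = - H$
$j{\left(O,D \right)} = - O$ ($j{\left(O,D \right)} = \left(-1\right) 1 O = - O$)
$x{\left(G \right)} = - \frac{1}{7}$ ($x{\left(G \right)} = \frac{1}{-7} = - \frac{1}{7}$)
$A{\left(N \right)} = -9 - \frac{1}{N}$ ($A{\left(N \right)} = -9 + \frac{1}{\left(-1\right) N} = -9 - \frac{1}{N}$)
$-311264 + A{\left(x{\left(g \right)} \right)} = -311264 - 2 = -311266$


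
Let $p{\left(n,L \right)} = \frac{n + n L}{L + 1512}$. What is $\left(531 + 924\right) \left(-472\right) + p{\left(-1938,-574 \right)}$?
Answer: $- \frac{321535203}{469} \approx -6.8558 \cdot 10^{5}$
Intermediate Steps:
$p{\left(n,L \right)} = \frac{n + L n}{1512 + L}$
$\left(531 + 924\right) \left(-472\right) + p{\left(-1938,-574 \right)} = \left(531 + 924\right) \left(-472\right) - \frac{1938 \left(1 - 574\right)}{1512 - 574} = 1455 \left(-472\right) - 1938 \cdot \frac{1}{938} \left(-573\right) = -686760 - \frac{969}{469} \left(-573\right) = -686760 + \frac{555237}{469} = - \frac{321535203}{469}$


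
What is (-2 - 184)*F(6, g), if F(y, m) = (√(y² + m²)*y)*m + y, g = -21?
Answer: -1116 + 70308*√53 ≈ 5.1073e+5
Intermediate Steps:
F(y, m) = y + m*y*√(m² + y²) (F(y, m) = (√(m² + y²)*y)*m + y = (y*√(m² + y²))*m + y = m*y*√(m² + y²) + y = y + m*y*√(m² + y²))
(-2 - 184)*F(6, g) = (-2 - 184)*(6*(1 - 21*√((-21)² + 6²))) = -1116*(1 - 21*√(441 + 36)) = -1116*(1 - 63*√53) = -186*(6 - 378*√53) = -1116 + 70308*√53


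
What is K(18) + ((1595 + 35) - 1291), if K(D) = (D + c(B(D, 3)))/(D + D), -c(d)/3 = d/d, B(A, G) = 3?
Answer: 4073/12 ≈ 339.42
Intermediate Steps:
c(d) = -3 (c(d) = -3*d/d = -3*1 = -3)
K(D) = (-3 + D)/(2*D) (K(D) = (D - 3)/(D + D) = (-3 + D)/((2*D)) = (-3 + D)*(1/(2*D)) = (-3 + D)/(2*D))
K(18) + ((1595 + 35) - 1291) = (½)*(-3 + 18)/18 + ((1595 + 35) - 1291) = (½)*(1/18)*15 + (1630 - 1291) = 5/12 + 339 = 4073/12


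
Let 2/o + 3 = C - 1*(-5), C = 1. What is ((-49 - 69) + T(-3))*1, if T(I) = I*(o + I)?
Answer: -111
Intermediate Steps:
o = ⅔ (o = 2/(-3 + (1 - 1*(-5))) = 2/(-3 + (1 + 5)) = 2/(-3 + 6) = 2/3 = 2*(⅓) = ⅔ ≈ 0.66667)
T(I) = I*(⅔ + I)
((-49 - 69) + T(-3))*1 = ((-49 - 69) + (⅓)*(-3)*(2 + 3*(-3)))*1 = (-118 + (⅓)*(-3)*(2 - 9))*1 = (-118 + (⅓)*(-3)*(-7))*1 = (-118 + 7)*1 = -111*1 = -111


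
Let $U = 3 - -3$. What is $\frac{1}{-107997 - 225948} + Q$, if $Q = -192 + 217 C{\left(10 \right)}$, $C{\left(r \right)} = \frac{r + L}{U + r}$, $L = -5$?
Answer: $- \frac{663548731}{5343120} \approx -124.19$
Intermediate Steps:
$U = 6$ ($U = 3 + 3 = 6$)
$C{\left(r \right)} = \frac{-5 + r}{6 + r}$ ($C{\left(r \right)} = \frac{r - 5}{6 + r} = \frac{-5 + r}{6 + r}$)
$Q = - \frac{1987}{16}$ ($Q = -192 + 217 \frac{-5 + 10}{6 + 10} = -192 + 217 \cdot \frac{1}{16} \cdot 5 = -192 + 217 \cdot \frac{5}{16} = -192 + \frac{1085}{16} = - \frac{1987}{16} \approx -124.19$)
$\frac{1}{-107997 - 225948} + Q = \frac{1}{-107997 - 225948} - \frac{1987}{16} = \frac{1}{-333945} - \frac{1987}{16} = - \frac{1}{333945} - \frac{1987}{16} = - \frac{663548731}{5343120}$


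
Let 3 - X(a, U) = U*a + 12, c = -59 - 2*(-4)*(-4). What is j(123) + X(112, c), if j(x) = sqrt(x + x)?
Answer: 10183 + sqrt(246) ≈ 10199.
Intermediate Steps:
c = -91 (c = -59 + 8*(-4) = -59 - 32 = -91)
j(x) = sqrt(2)*sqrt(x) (j(x) = sqrt(2*x) = sqrt(2)*sqrt(x))
X(a, U) = -9 - U*a (X(a, U) = 3 - (U*a + 12) = 3 - (12 + U*a) = 3 + (-12 - U*a) = -9 - U*a)
j(123) + X(112, c) = sqrt(2)*sqrt(123) + (-9 - 1*(-91)*112) = sqrt(246) + (-9 + 10192) = sqrt(246) + 10183 = 10183 + sqrt(246)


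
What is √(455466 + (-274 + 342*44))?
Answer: 4*√29390 ≈ 685.74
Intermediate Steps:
√(455466 + (-274 + 342*44)) = √(455466 + (-274 + 15048)) = √(455466 + 14774) = √470240 = 4*√29390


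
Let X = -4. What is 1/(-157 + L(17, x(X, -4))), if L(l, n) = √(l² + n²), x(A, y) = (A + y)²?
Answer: -157/20264 - √4385/20264 ≈ -0.011016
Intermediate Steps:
1/(-157 + L(17, x(X, -4))) = 1/(-157 + √(17² + ((-4 - 4)²)²)) = 1/(-157 + √(289 + ((-8)²)²)) = 1/(-157 + √(289 + 64²)) = 1/(-157 + √(289 + 4096)) = 1/(-157 + √4385)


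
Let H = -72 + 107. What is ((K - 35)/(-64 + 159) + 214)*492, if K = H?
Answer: 105288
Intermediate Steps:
H = 35
K = 35
((K - 35)/(-64 + 159) + 214)*492 = ((35 - 35)/(-64 + 159) + 214)*492 = (0/95 + 214)*492 = (0*(1/95) + 214)*492 = (0 + 214)*492 = 214*492 = 105288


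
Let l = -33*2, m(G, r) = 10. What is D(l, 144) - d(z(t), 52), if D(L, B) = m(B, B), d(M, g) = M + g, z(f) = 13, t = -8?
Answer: -55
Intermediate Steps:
l = -66
D(L, B) = 10
D(l, 144) - d(z(t), 52) = 10 - (13 + 52) = 10 - 1*65 = 10 - 65 = -55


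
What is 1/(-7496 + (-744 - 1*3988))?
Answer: -1/12228 ≈ -8.1780e-5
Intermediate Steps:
1/(-7496 + (-744 - 1*3988)) = 1/(-7496 + (-744 - 3988)) = 1/(-7496 - 4732) = 1/(-12228) = -1/12228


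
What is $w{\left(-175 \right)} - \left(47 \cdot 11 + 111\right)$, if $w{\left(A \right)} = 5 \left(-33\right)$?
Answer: $-793$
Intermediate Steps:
$w{\left(A \right)} = -165$
$w{\left(-175 \right)} - \left(47 \cdot 11 + 111\right) = -165 - \left(47 \cdot 11 + 111\right) = -165 - \left(517 + 111\right) = -165 - 628 = -793$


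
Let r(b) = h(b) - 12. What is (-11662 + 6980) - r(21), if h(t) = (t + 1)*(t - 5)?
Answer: -5022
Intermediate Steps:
h(t) = (1 + t)*(-5 + t)
r(b) = -17 + b² - 4*b (r(b) = (-5 + b² - 4*b) - 12 = -17 + b² - 4*b)
(-11662 + 6980) - r(21) = (-11662 + 6980) - (-17 + 21² - 4*21) = -4682 - (-17 + 441 - 84) = -4682 - 1*340 = -4682 - 340 = -5022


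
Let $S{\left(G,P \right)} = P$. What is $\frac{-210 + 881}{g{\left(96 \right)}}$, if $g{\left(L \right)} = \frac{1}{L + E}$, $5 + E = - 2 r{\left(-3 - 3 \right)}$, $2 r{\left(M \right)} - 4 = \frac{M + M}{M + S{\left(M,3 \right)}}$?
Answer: $55693$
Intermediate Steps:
$r{\left(M \right)} = 2 + \frac{M}{3 + M}$ ($r{\left(M \right)} = 2 + \frac{\left(M + M\right) \frac{1}{M + 3}}{2} = 2 + \frac{2 M \frac{1}{3 + M}}{2} = 2 + \frac{M}{3 + M}$)
$E = -13$ ($E = -5 - 2 \frac{3 \left(2 - 6\right)}{3 - 6} = -5 - 2 \cdot 3 \frac{1}{-3} \left(-4\right) = -5 - 2 \cdot 3 \left(- \frac{1}{3}\right) \left(-4\right) = -5 - 8 = -13$)
$g{\left(L \right)} = \frac{1}{-13 + L}$ ($g{\left(L \right)} = \frac{1}{L - 13} = \frac{1}{-13 + L}$)
$\frac{-210 + 881}{g{\left(96 \right)}} = \frac{-210 + 881}{\frac{1}{-13 + 96}} = \frac{671}{\frac{1}{83}} = 671 \frac{1}{\frac{1}{83}} = 671 \cdot 83 = 55693$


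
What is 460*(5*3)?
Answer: 6900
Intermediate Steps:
460*(5*3) = 460*15 = 6900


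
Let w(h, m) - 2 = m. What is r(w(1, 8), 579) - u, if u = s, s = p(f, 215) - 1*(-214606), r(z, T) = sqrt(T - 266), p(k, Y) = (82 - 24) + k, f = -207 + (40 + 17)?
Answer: -214514 + sqrt(313) ≈ -2.1450e+5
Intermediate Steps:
f = -150 (f = -207 + 57 = -150)
w(h, m) = 2 + m
p(k, Y) = 58 + k
r(z, T) = sqrt(-266 + T)
s = 214514 (s = (58 - 150) - 1*(-214606) = -92 + 214606 = 214514)
u = 214514
r(w(1, 8), 579) - u = sqrt(-266 + 579) - 1*214514 = sqrt(313) - 214514 = -214514 + sqrt(313)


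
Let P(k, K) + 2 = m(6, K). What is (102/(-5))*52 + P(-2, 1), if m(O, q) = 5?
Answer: -5289/5 ≈ -1057.8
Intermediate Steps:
P(k, K) = 3 (P(k, K) = -2 + 5 = 3)
(102/(-5))*52 + P(-2, 1) = (102/(-5))*52 + 3 = (102*(-⅕))*52 + 3 = -102/5*52 + 3 = -5304/5 + 3 = -5289/5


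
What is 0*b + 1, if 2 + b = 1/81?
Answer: 1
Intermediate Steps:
b = -161/81 (b = -2 + 1/81 = -161/81 ≈ -1.9877)
0*b + 1 = 0*(-161/81) + 1 = 0 + 1 = 1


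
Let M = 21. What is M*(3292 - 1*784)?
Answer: 52668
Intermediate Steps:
M*(3292 - 1*784) = 21*(3292 - 1*784) = 21*(3292 - 784) = 21*2508 = 52668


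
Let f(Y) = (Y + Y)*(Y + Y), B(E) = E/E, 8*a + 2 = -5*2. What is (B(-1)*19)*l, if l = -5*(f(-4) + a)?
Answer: -11875/2 ≈ -5937.5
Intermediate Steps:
a = -3/2 (a = -¼ + (-5*2)/8 = -¼ + (⅛)*(-10) = -¼ - 5/4 = -3/2 ≈ -1.5000)
B(E) = 1
f(Y) = 4*Y² (f(Y) = (2*Y)*(2*Y) = 4*Y²)
l = -625/2 (l = -5*(4*(-4)² - 3/2) = -5*(4*16 - 3/2) = -5*(64 - 3/2) = -5*125/2 = -625/2 ≈ -312.50)
(B(-1)*19)*l = (1*19)*(-625/2) = 19*(-625/2) = -11875/2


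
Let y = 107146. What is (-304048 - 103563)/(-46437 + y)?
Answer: -407611/60709 ≈ -6.7142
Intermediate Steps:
(-304048 - 103563)/(-46437 + y) = (-304048 - 103563)/(-46437 + 107146) = -407611/60709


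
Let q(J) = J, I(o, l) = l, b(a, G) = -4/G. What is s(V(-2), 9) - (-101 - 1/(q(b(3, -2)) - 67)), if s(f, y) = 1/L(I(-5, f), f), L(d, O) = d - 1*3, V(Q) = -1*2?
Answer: 6551/65 ≈ 100.78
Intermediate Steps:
V(Q) = -2
L(d, O) = -3 + d (L(d, O) = d - 3 = -3 + d)
s(f, y) = 1/(-3 + f)
s(V(-2), 9) - (-101 - 1/(q(b(3, -2)) - 67)) = 1/(-3 - 2) - (-101 - 1/(-4/(-2) - 67)) = 1/(-5) - (-101 - 1/(-4*(-½) - 67)) = -⅕ - (-101 - 1/(2 - 67)) = -⅕ - (-101 - 1/(-65)) = -⅕ - (-101 - 1*(-1/65)) = -⅕ - (-101 + 1/65) = -⅕ - 1*(-6564/65) = -⅕ + 6564/65 = 6551/65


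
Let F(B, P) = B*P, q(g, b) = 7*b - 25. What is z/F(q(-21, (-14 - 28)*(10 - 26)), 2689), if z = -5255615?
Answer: -5255615/12581831 ≈ -0.41771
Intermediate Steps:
q(g, b) = -25 + 7*b
z/F(q(-21, (-14 - 28)*(10 - 26)), 2689) = -5255615*1/(2689*(-25 + 7*((-14 - 28)*(10 - 26)))) = -5255615*1/(2689*(-25 + 7*(-42*(-16)))) = -5255615*1/(2689*(-25 + 7*672)) = -5255615*1/(2689*(-25 + 4704)) = -5255615/(4679*2689) = -5255615/12581831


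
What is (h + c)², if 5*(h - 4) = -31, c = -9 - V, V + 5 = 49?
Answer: 76176/25 ≈ 3047.0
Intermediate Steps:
V = 44 (V = -5 + 49 = 44)
c = -53 (c = -9 - 1*44 = -9 - 44 = -53)
h = -11/5 (h = 4 + (⅕)*(-31) = 4 - 31/5 = -11/5 ≈ -2.2000)
(h + c)² = (-11/5 - 53)² = (-276/5)² = 76176/25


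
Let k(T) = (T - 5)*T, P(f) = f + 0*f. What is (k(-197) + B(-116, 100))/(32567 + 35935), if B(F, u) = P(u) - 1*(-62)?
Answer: 2854/4893 ≈ 0.58328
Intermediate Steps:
P(f) = f (P(f) = f + 0 = f)
k(T) = T*(-5 + T) (k(T) = (-5 + T)*T = T*(-5 + T))
B(F, u) = 62 + u (B(F, u) = u - 1*(-62) = u + 62 = 62 + u)
(k(-197) + B(-116, 100))/(32567 + 35935) = (-197*(-5 - 197) + (62 + 100))/(32567 + 35935) = (-197*(-202) + 162)/68502 = (39794 + 162)*(1/68502) = 39956*(1/68502) = 2854/4893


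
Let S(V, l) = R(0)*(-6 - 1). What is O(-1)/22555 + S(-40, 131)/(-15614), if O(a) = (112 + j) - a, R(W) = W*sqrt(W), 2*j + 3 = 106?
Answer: 329/45110 ≈ 0.0072933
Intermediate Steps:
j = 103/2 (j = -3/2 + (1/2)*106 = -3/2 + 53 = 103/2 ≈ 51.500)
R(W) = W**(3/2)
O(a) = 327/2 - a (O(a) = (112 + 103/2) - a = 327/2 - a)
S(V, l) = 0 (S(V, l) = 0**(3/2)*(-6 - 1) = 0*(-7) = 0)
O(-1)/22555 + S(-40, 131)/(-15614) = (327/2 - 1*(-1))/22555 + 0/(-15614) = (327/2 + 1)*(1/22555) + 0*(-1/15614) = (329/2)*(1/22555) + 0 = 329/45110 + 0 = 329/45110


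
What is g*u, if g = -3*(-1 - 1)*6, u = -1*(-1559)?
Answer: 56124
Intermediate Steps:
u = 1559
g = 36 (g = -(-6)*6 = -3*(-12) = 36)
g*u = 36*1559 = 56124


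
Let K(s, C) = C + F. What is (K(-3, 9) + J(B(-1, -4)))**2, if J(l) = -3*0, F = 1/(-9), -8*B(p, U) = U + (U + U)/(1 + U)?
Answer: 6400/81 ≈ 79.012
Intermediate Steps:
B(p, U) = -U/8 - U/(4*(1 + U)) (B(p, U) = -(U + (U + U)/(1 + U))/8 = -(U + (2*U)/(1 + U))/8 = -(U + 2*U/(1 + U))/8 = -U/8 - U/(4*(1 + U)))
F = -1/9 ≈ -0.11111
J(l) = 0
K(s, C) = -1/9 + C (K(s, C) = C - 1/9 = -1/9 + C)
(K(-3, 9) + J(B(-1, -4)))**2 = ((-1/9 + 9) + 0)**2 = (80/9 + 0)**2 = (80/9)**2 = 6400/81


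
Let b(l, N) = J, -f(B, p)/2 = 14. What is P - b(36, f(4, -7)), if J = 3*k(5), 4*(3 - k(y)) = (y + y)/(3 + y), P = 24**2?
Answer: 9087/16 ≈ 567.94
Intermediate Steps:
P = 576
k(y) = 3 - y/(2*(3 + y)) (k(y) = 3 - (y + y)/(4*(3 + y)) = 3 - 2*y/(4*(3 + y)) = 3 - y/(2*(3 + y)))
f(B, p) = -28 (f(B, p) = -2*14 = -28)
J = 129/16 (J = 3*((18 + 5*5)/(2*(3 + 5))) = 3*((1/2)*(18 + 25)/8) = 3*((1/2)*(1/8)*43) = 3*(43/16) = 129/16 ≈ 8.0625)
b(l, N) = 129/16
P - b(36, f(4, -7)) = 576 - 1*129/16 = 576 - 129/16 = 9087/16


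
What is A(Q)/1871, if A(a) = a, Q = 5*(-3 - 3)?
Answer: -30/1871 ≈ -0.016034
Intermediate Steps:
Q = -30 (Q = 5*(-6) = -30)
A(Q)/1871 = -30/1871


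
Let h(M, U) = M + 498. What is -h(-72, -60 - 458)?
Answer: -426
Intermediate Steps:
h(M, U) = 498 + M
-h(-72, -60 - 458) = -(498 - 72) = -1*426 = -426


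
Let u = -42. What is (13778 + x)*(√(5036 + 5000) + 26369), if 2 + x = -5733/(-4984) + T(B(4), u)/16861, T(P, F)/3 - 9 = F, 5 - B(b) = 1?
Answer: 4361302324034607/12005032 + 165395059503*√2509/6002516 ≈ 3.6467e+8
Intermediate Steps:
B(b) = 4 (B(b) = 5 - 1*1 = 5 - 1 = 4)
T(P, F) = 27 + 3*F
x = -10271393/12005032 (x = -2 + (-5733/(-4984) + (27 + 3*(-42))/16861) = -2 + (-5733*(-1/4984) + (27 - 126)*(1/16861)) = -2 + (819/712 - 99*1/16861) = -2 + (819/712 - 99/16861) = -2 + 13738671/12005032 = -10271393/12005032 ≈ -0.85559)
(13778 + x)*(√(5036 + 5000) + 26369) = (13778 - 10271393/12005032)*(√(5036 + 5000) + 26369) = 165395059503*(√10036 + 26369)/12005032 = 165395059503*(2*√2509 + 26369)/12005032 = 165395059503*(26369 + 2*√2509)/12005032 = 4361302324034607/12005032 + 165395059503*√2509/6002516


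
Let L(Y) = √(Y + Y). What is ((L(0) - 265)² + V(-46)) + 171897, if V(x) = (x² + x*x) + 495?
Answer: 246849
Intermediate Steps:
V(x) = 495 + 2*x² (V(x) = (x² + x²) + 495 = 2*x² + 495 = 495 + 2*x²)
L(Y) = √2*√Y (L(Y) = √(2*Y) = √2*√Y)
((L(0) - 265)² + V(-46)) + 171897 = ((√2*√0 - 265)² + (495 + 2*(-46)²)) + 171897 = ((√2*0 - 265)² + (495 + 2*2116)) + 171897 = ((0 - 265)² + (495 + 4232)) + 171897 = ((-265)² + 4727) + 171897 = (70225 + 4727) + 171897 = 74952 + 171897 = 246849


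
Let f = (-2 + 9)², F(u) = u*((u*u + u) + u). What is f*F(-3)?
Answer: -441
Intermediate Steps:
F(u) = u*(u² + 2*u) (F(u) = u*((u² + u) + u) = u*((u + u²) + u) = u*(u² + 2*u))
f = 49 (f = 7² = 49)
f*F(-3) = 49*((-3)²*(2 - 3)) = 49*(9*(-1)) = 49*(-9) = -441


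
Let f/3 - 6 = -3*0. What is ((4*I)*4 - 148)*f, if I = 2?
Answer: -2088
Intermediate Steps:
f = 18 (f = 18 + 3*(-3*0) = 18 + 3*0 = 18 + 0 = 18)
((4*I)*4 - 148)*f = ((4*2)*4 - 148)*18 = (8*4 - 148)*18 = (32 - 148)*18 = -116*18 = -2088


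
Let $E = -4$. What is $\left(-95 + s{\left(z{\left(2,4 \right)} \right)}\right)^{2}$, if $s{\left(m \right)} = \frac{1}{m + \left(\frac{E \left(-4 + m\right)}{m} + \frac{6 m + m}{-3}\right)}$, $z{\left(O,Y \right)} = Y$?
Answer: $\frac{2319529}{256} \approx 9060.7$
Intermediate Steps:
$s{\left(m \right)} = \frac{1}{- \frac{4 m}{3} + \frac{16 - 4 m}{m}}$ ($s{\left(m \right)} = \frac{1}{m + \left(\frac{\left(-4\right) \left(-4 + m\right)}{m} + \frac{6 m + m}{-3}\right)} = \frac{1}{m + \left(\frac{16 - 4 m}{m} + 7 m \left(- \frac{1}{3}\right)\right)} = \frac{1}{m - \left(\frac{7 m}{3} - \frac{16 - 4 m}{m}\right)} = \frac{1}{- \frac{4 m}{3} + \frac{16 - 4 m}{m}}$)
$\left(-95 + s{\left(z{\left(2,4 \right)} \right)}\right)^{2} = \left(-95 - \frac{12}{-48 + 4 \cdot 4^{2} + 12 \cdot 4}\right)^{2} = \left(-95 - \frac{12}{-48 + 4 \cdot 16 + 48}\right)^{2} = \left(-95 - \frac{12}{-48 + 64 + 48}\right)^{2} = \left(-95 - \frac{12}{64}\right)^{2} = \left(-95 - 12 \cdot \frac{1}{64}\right)^{2} = \left(-95 - \frac{3}{16}\right)^{2} = \left(- \frac{1523}{16}\right)^{2} = \frac{2319529}{256}$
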